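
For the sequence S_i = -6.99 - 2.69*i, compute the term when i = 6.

S_6 = -6.99 + -2.69*6 = -6.99 + -16.14 = -23.13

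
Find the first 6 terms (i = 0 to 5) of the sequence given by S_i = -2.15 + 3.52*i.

This is an arithmetic sequence.
i=0: S_0 = -2.15 + 3.52*0 = -2.15
i=1: S_1 = -2.15 + 3.52*1 = 1.37
i=2: S_2 = -2.15 + 3.52*2 = 4.89
i=3: S_3 = -2.15 + 3.52*3 = 8.41
i=4: S_4 = -2.15 + 3.52*4 = 11.93
i=5: S_5 = -2.15 + 3.52*5 = 15.45
The first 6 terms are: [-2.15, 1.37, 4.89, 8.41, 11.93, 15.45]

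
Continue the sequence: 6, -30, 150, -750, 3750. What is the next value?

Ratios: -30 / 6 = -5.0
This is a geometric sequence with common ratio r = -5.
Next term = 3750 * -5 = -18750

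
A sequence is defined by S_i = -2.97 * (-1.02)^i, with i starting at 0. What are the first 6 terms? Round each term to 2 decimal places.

This is a geometric sequence.
i=0: S_0 = -2.97 * (-1.02)^0 = -2.97
i=1: S_1 = -2.97 * (-1.02)^1 ≈ 3.03
i=2: S_2 = -2.97 * (-1.02)^2 ≈ -3.09
i=3: S_3 = -2.97 * (-1.02)^3 ≈ 3.15
i=4: S_4 = -2.97 * (-1.02)^4 ≈ -3.21
i=5: S_5 = -2.97 * (-1.02)^5 ≈ 3.28
The first 6 terms are: [-2.97, 3.03, -3.09, 3.15, -3.21, 3.28]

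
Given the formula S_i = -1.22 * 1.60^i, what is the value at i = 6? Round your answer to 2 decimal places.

S_6 = -1.22 * 1.6^6 ≈ -1.22 * 16.7772 ≈ -20.47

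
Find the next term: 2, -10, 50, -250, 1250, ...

Ratios: -10 / 2 = -5.0
This is a geometric sequence with common ratio r = -5.
Next term = 1250 * -5 = -6250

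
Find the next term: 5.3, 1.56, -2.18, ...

Differences: 1.56 - 5.3 = -3.74
This is an arithmetic sequence with common difference d = -3.74.
Next term = -2.18 + -3.74 = -5.92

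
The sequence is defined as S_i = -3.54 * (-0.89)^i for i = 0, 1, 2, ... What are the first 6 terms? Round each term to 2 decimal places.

This is a geometric sequence.
i=0: S_0 = -3.54 * (-0.89)^0 = -3.54
i=1: S_1 = -3.54 * (-0.89)^1 ≈ 3.15
i=2: S_2 = -3.54 * (-0.89)^2 ≈ -2.8
i=3: S_3 = -3.54 * (-0.89)^3 ≈ 2.5
i=4: S_4 = -3.54 * (-0.89)^4 ≈ -2.22
i=5: S_5 = -3.54 * (-0.89)^5 ≈ 1.98
The first 6 terms are: [-3.54, 3.15, -2.8, 2.5, -2.22, 1.98]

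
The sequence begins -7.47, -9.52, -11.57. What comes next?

Differences: -9.52 - -7.47 = -2.05
This is an arithmetic sequence with common difference d = -2.05.
Next term = -11.57 + -2.05 = -13.62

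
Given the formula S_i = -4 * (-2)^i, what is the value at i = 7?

S_7 = -4 * (-2)^7 = -4 * -128 = 512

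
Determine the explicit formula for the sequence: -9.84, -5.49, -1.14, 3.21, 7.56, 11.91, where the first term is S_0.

Check differences: -5.49 - -9.84 = 4.35
-1.14 - -5.49 = 4.35
Common difference d = 4.35.
First term a = -9.84.
Formula: S_i = -9.84 + 4.35*i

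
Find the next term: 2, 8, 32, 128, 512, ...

Ratios: 8 / 2 = 4.0
This is a geometric sequence with common ratio r = 4.
Next term = 512 * 4 = 2048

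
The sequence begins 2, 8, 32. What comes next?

Ratios: 8 / 2 = 4.0
This is a geometric sequence with common ratio r = 4.
Next term = 32 * 4 = 128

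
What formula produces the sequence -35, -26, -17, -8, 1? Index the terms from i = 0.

Check differences: -26 - -35 = 9
-17 - -26 = 9
Common difference d = 9.
First term a = -35.
Formula: S_i = -35 + 9*i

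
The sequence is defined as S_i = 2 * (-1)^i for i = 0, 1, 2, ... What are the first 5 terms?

This is a geometric sequence.
i=0: S_0 = 2 * (-1)^0 = 2
i=1: S_1 = 2 * (-1)^1 = -2
i=2: S_2 = 2 * (-1)^2 = 2
i=3: S_3 = 2 * (-1)^3 = -2
i=4: S_4 = 2 * (-1)^4 = 2
The first 5 terms are: [2, -2, 2, -2, 2]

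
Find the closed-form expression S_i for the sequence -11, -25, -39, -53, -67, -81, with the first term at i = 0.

Check differences: -25 - -11 = -14
-39 - -25 = -14
Common difference d = -14.
First term a = -11.
Formula: S_i = -11 - 14*i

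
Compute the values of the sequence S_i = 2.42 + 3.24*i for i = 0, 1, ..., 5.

This is an arithmetic sequence.
i=0: S_0 = 2.42 + 3.24*0 = 2.42
i=1: S_1 = 2.42 + 3.24*1 = 5.66
i=2: S_2 = 2.42 + 3.24*2 = 8.9
i=3: S_3 = 2.42 + 3.24*3 = 12.14
i=4: S_4 = 2.42 + 3.24*4 = 15.38
i=5: S_5 = 2.42 + 3.24*5 = 18.62
The first 6 terms are: [2.42, 5.66, 8.9, 12.14, 15.38, 18.62]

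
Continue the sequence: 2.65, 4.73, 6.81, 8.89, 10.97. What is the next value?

Differences: 4.73 - 2.65 = 2.08
This is an arithmetic sequence with common difference d = 2.08.
Next term = 10.97 + 2.08 = 13.05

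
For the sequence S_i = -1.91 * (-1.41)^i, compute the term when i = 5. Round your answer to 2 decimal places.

S_5 = -1.91 * (-1.41)^5 ≈ -1.91 * -5.5731 ≈ 10.64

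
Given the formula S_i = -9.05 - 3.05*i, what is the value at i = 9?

S_9 = -9.05 + -3.05*9 = -9.05 + -27.45 = -36.5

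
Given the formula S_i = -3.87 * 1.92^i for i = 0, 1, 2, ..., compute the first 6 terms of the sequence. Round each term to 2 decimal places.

This is a geometric sequence.
i=0: S_0 = -3.87 * 1.92^0 = -3.87
i=1: S_1 = -3.87 * 1.92^1 ≈ -7.43
i=2: S_2 = -3.87 * 1.92^2 ≈ -14.27
i=3: S_3 = -3.87 * 1.92^3 ≈ -27.39
i=4: S_4 = -3.87 * 1.92^4 ≈ -52.59
i=5: S_5 = -3.87 * 1.92^5 ≈ -100.98
The first 6 terms are: [-3.87, -7.43, -14.27, -27.39, -52.59, -100.98]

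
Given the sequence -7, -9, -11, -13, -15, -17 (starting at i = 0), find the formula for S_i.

Check differences: -9 - -7 = -2
-11 - -9 = -2
Common difference d = -2.
First term a = -7.
Formula: S_i = -7 - 2*i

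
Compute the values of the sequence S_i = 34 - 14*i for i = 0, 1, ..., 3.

This is an arithmetic sequence.
i=0: S_0 = 34 + -14*0 = 34
i=1: S_1 = 34 + -14*1 = 20
i=2: S_2 = 34 + -14*2 = 6
i=3: S_3 = 34 + -14*3 = -8
The first 4 terms are: [34, 20, 6, -8]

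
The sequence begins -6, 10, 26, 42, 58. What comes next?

Differences: 10 - -6 = 16
This is an arithmetic sequence with common difference d = 16.
Next term = 58 + 16 = 74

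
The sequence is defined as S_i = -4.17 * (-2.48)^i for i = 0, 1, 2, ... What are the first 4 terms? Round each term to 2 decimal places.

This is a geometric sequence.
i=0: S_0 = -4.17 * (-2.48)^0 = -4.17
i=1: S_1 = -4.17 * (-2.48)^1 ≈ 10.34
i=2: S_2 = -4.17 * (-2.48)^2 ≈ -25.65
i=3: S_3 = -4.17 * (-2.48)^3 ≈ 63.6
The first 4 terms are: [-4.17, 10.34, -25.65, 63.6]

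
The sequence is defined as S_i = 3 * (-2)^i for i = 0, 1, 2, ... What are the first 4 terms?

This is a geometric sequence.
i=0: S_0 = 3 * (-2)^0 = 3
i=1: S_1 = 3 * (-2)^1 = -6
i=2: S_2 = 3 * (-2)^2 = 12
i=3: S_3 = 3 * (-2)^3 = -24
The first 4 terms are: [3, -6, 12, -24]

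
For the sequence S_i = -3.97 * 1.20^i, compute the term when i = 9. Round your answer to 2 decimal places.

S_9 = -3.97 * 1.2^9 ≈ -3.97 * 5.1598 ≈ -20.48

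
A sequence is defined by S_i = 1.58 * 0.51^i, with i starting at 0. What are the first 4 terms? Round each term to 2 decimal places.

This is a geometric sequence.
i=0: S_0 = 1.58 * 0.51^0 = 1.58
i=1: S_1 = 1.58 * 0.51^1 ≈ 0.81
i=2: S_2 = 1.58 * 0.51^2 ≈ 0.41
i=3: S_3 = 1.58 * 0.51^3 ≈ 0.21
The first 4 terms are: [1.58, 0.81, 0.41, 0.21]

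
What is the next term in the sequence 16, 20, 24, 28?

Differences: 20 - 16 = 4
This is an arithmetic sequence with common difference d = 4.
Next term = 28 + 4 = 32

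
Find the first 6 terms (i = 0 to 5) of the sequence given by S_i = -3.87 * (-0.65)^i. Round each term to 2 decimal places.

This is a geometric sequence.
i=0: S_0 = -3.87 * (-0.65)^0 = -3.87
i=1: S_1 = -3.87 * (-0.65)^1 ≈ 2.52
i=2: S_2 = -3.87 * (-0.65)^2 ≈ -1.64
i=3: S_3 = -3.87 * (-0.65)^3 ≈ 1.06
i=4: S_4 = -3.87 * (-0.65)^4 ≈ -0.69
i=5: S_5 = -3.87 * (-0.65)^5 ≈ 0.45
The first 6 terms are: [-3.87, 2.52, -1.64, 1.06, -0.69, 0.45]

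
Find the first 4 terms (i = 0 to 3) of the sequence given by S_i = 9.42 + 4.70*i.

This is an arithmetic sequence.
i=0: S_0 = 9.42 + 4.7*0 = 9.42
i=1: S_1 = 9.42 + 4.7*1 = 14.12
i=2: S_2 = 9.42 + 4.7*2 = 18.82
i=3: S_3 = 9.42 + 4.7*3 = 23.52
The first 4 terms are: [9.42, 14.12, 18.82, 23.52]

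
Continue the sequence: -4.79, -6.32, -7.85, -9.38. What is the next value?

Differences: -6.32 - -4.79 = -1.53
This is an arithmetic sequence with common difference d = -1.53.
Next term = -9.38 + -1.53 = -10.91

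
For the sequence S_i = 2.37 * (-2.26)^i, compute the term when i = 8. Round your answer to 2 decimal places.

S_8 = 2.37 * (-2.26)^8 ≈ 2.37 * 680.5617 ≈ 1612.93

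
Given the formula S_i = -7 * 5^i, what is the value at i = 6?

S_6 = -7 * 5^6 = -7 * 15625 = -109375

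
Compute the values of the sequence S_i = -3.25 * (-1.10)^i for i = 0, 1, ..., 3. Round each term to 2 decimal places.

This is a geometric sequence.
i=0: S_0 = -3.25 * (-1.1)^0 = -3.25
i=1: S_1 = -3.25 * (-1.1)^1 ≈ 3.58
i=2: S_2 = -3.25 * (-1.1)^2 ≈ -3.93
i=3: S_3 = -3.25 * (-1.1)^3 ≈ 4.33
The first 4 terms are: [-3.25, 3.58, -3.93, 4.33]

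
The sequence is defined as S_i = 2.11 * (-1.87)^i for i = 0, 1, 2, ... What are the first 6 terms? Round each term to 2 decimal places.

This is a geometric sequence.
i=0: S_0 = 2.11 * (-1.87)^0 = 2.11
i=1: S_1 = 2.11 * (-1.87)^1 ≈ -3.95
i=2: S_2 = 2.11 * (-1.87)^2 ≈ 7.38
i=3: S_3 = 2.11 * (-1.87)^3 ≈ -13.8
i=4: S_4 = 2.11 * (-1.87)^4 ≈ 25.8
i=5: S_5 = 2.11 * (-1.87)^5 ≈ -48.25
The first 6 terms are: [2.11, -3.95, 7.38, -13.8, 25.8, -48.25]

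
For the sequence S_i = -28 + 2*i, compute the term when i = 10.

S_10 = -28 + 2*10 = -28 + 20 = -8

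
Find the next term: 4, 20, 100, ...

Ratios: 20 / 4 = 5.0
This is a geometric sequence with common ratio r = 5.
Next term = 100 * 5 = 500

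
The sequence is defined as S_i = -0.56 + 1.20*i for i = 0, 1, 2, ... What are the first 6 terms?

This is an arithmetic sequence.
i=0: S_0 = -0.56 + 1.2*0 = -0.56
i=1: S_1 = -0.56 + 1.2*1 = 0.64
i=2: S_2 = -0.56 + 1.2*2 = 1.84
i=3: S_3 = -0.56 + 1.2*3 = 3.04
i=4: S_4 = -0.56 + 1.2*4 = 4.24
i=5: S_5 = -0.56 + 1.2*5 = 5.44
The first 6 terms are: [-0.56, 0.64, 1.84, 3.04, 4.24, 5.44]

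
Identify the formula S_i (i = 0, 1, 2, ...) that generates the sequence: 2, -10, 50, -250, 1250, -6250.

Check ratios: -10 / 2 = -5.0
Common ratio r = -5.
First term a = 2.
Formula: S_i = 2 * (-5)^i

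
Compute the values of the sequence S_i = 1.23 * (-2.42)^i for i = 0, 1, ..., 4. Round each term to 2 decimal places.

This is a geometric sequence.
i=0: S_0 = 1.23 * (-2.42)^0 = 1.23
i=1: S_1 = 1.23 * (-2.42)^1 ≈ -2.98
i=2: S_2 = 1.23 * (-2.42)^2 ≈ 7.2
i=3: S_3 = 1.23 * (-2.42)^3 ≈ -17.43
i=4: S_4 = 1.23 * (-2.42)^4 ≈ 42.19
The first 5 terms are: [1.23, -2.98, 7.2, -17.43, 42.19]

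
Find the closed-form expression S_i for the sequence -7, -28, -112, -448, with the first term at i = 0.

Check ratios: -28 / -7 = 4.0
Common ratio r = 4.
First term a = -7.
Formula: S_i = -7 * 4^i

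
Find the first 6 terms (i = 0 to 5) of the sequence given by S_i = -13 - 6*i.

This is an arithmetic sequence.
i=0: S_0 = -13 + -6*0 = -13
i=1: S_1 = -13 + -6*1 = -19
i=2: S_2 = -13 + -6*2 = -25
i=3: S_3 = -13 + -6*3 = -31
i=4: S_4 = -13 + -6*4 = -37
i=5: S_5 = -13 + -6*5 = -43
The first 6 terms are: [-13, -19, -25, -31, -37, -43]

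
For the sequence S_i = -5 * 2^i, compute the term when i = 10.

S_10 = -5 * 2^10 = -5 * 1024 = -5120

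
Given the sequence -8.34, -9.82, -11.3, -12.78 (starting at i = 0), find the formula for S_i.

Check differences: -9.82 - -8.34 = -1.48
-11.3 - -9.82 = -1.48
Common difference d = -1.48.
First term a = -8.34.
Formula: S_i = -8.34 - 1.48*i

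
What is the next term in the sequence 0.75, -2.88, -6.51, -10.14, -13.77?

Differences: -2.88 - 0.75 = -3.63
This is an arithmetic sequence with common difference d = -3.63.
Next term = -13.77 + -3.63 = -17.4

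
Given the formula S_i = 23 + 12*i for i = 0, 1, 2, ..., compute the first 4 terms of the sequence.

This is an arithmetic sequence.
i=0: S_0 = 23 + 12*0 = 23
i=1: S_1 = 23 + 12*1 = 35
i=2: S_2 = 23 + 12*2 = 47
i=3: S_3 = 23 + 12*3 = 59
The first 4 terms are: [23, 35, 47, 59]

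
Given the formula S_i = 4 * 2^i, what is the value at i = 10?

S_10 = 4 * 2^10 = 4 * 1024 = 4096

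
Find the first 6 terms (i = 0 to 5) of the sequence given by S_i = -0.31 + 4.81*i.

This is an arithmetic sequence.
i=0: S_0 = -0.31 + 4.81*0 = -0.31
i=1: S_1 = -0.31 + 4.81*1 = 4.5
i=2: S_2 = -0.31 + 4.81*2 = 9.31
i=3: S_3 = -0.31 + 4.81*3 = 14.12
i=4: S_4 = -0.31 + 4.81*4 = 18.93
i=5: S_5 = -0.31 + 4.81*5 = 23.74
The first 6 terms are: [-0.31, 4.5, 9.31, 14.12, 18.93, 23.74]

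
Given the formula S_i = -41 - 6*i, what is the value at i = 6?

S_6 = -41 + -6*6 = -41 + -36 = -77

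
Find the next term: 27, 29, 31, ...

Differences: 29 - 27 = 2
This is an arithmetic sequence with common difference d = 2.
Next term = 31 + 2 = 33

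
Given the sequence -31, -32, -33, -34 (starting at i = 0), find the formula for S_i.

Check differences: -32 - -31 = -1
-33 - -32 = -1
Common difference d = -1.
First term a = -31.
Formula: S_i = -31 - 1*i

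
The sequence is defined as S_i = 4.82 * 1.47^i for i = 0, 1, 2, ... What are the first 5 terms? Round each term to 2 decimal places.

This is a geometric sequence.
i=0: S_0 = 4.82 * 1.47^0 = 4.82
i=1: S_1 = 4.82 * 1.47^1 ≈ 7.09
i=2: S_2 = 4.82 * 1.47^2 ≈ 10.42
i=3: S_3 = 4.82 * 1.47^3 ≈ 15.31
i=4: S_4 = 4.82 * 1.47^4 ≈ 22.51
The first 5 terms are: [4.82, 7.09, 10.42, 15.31, 22.51]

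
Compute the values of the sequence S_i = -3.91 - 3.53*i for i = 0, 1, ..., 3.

This is an arithmetic sequence.
i=0: S_0 = -3.91 + -3.53*0 = -3.91
i=1: S_1 = -3.91 + -3.53*1 = -7.44
i=2: S_2 = -3.91 + -3.53*2 = -10.97
i=3: S_3 = -3.91 + -3.53*3 = -14.5
The first 4 terms are: [-3.91, -7.44, -10.97, -14.5]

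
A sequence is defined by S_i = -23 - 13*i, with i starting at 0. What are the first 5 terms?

This is an arithmetic sequence.
i=0: S_0 = -23 + -13*0 = -23
i=1: S_1 = -23 + -13*1 = -36
i=2: S_2 = -23 + -13*2 = -49
i=3: S_3 = -23 + -13*3 = -62
i=4: S_4 = -23 + -13*4 = -75
The first 5 terms are: [-23, -36, -49, -62, -75]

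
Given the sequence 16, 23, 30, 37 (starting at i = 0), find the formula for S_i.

Check differences: 23 - 16 = 7
30 - 23 = 7
Common difference d = 7.
First term a = 16.
Formula: S_i = 16 + 7*i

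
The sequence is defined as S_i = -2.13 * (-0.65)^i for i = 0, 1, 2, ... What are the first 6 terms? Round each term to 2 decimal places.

This is a geometric sequence.
i=0: S_0 = -2.13 * (-0.65)^0 = -2.13
i=1: S_1 = -2.13 * (-0.65)^1 ≈ 1.38
i=2: S_2 = -2.13 * (-0.65)^2 ≈ -0.9
i=3: S_3 = -2.13 * (-0.65)^3 ≈ 0.58
i=4: S_4 = -2.13 * (-0.65)^4 ≈ -0.38
i=5: S_5 = -2.13 * (-0.65)^5 ≈ 0.25
The first 6 terms are: [-2.13, 1.38, -0.9, 0.58, -0.38, 0.25]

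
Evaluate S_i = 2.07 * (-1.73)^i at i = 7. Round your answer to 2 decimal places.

S_7 = 2.07 * (-1.73)^7 ≈ 2.07 * -46.3791 ≈ -96.0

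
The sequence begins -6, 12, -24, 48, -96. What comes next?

Ratios: 12 / -6 = -2.0
This is a geometric sequence with common ratio r = -2.
Next term = -96 * -2 = 192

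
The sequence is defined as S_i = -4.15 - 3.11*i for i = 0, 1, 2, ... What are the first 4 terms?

This is an arithmetic sequence.
i=0: S_0 = -4.15 + -3.11*0 = -4.15
i=1: S_1 = -4.15 + -3.11*1 = -7.26
i=2: S_2 = -4.15 + -3.11*2 = -10.37
i=3: S_3 = -4.15 + -3.11*3 = -13.48
The first 4 terms are: [-4.15, -7.26, -10.37, -13.48]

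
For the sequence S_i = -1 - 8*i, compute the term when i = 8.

S_8 = -1 + -8*8 = -1 + -64 = -65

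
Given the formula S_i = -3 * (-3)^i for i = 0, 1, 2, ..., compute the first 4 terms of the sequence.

This is a geometric sequence.
i=0: S_0 = -3 * (-3)^0 = -3
i=1: S_1 = -3 * (-3)^1 = 9
i=2: S_2 = -3 * (-3)^2 = -27
i=3: S_3 = -3 * (-3)^3 = 81
The first 4 terms are: [-3, 9, -27, 81]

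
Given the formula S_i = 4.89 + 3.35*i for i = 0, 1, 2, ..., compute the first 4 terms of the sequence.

This is an arithmetic sequence.
i=0: S_0 = 4.89 + 3.35*0 = 4.89
i=1: S_1 = 4.89 + 3.35*1 = 8.24
i=2: S_2 = 4.89 + 3.35*2 = 11.59
i=3: S_3 = 4.89 + 3.35*3 = 14.94
The first 4 terms are: [4.89, 8.24, 11.59, 14.94]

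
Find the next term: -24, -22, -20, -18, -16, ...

Differences: -22 - -24 = 2
This is an arithmetic sequence with common difference d = 2.
Next term = -16 + 2 = -14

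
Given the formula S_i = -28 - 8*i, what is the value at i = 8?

S_8 = -28 + -8*8 = -28 + -64 = -92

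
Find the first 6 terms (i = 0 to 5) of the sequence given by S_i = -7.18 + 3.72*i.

This is an arithmetic sequence.
i=0: S_0 = -7.18 + 3.72*0 = -7.18
i=1: S_1 = -7.18 + 3.72*1 = -3.46
i=2: S_2 = -7.18 + 3.72*2 = 0.26
i=3: S_3 = -7.18 + 3.72*3 = 3.98
i=4: S_4 = -7.18 + 3.72*4 = 7.7
i=5: S_5 = -7.18 + 3.72*5 = 11.42
The first 6 terms are: [-7.18, -3.46, 0.26, 3.98, 7.7, 11.42]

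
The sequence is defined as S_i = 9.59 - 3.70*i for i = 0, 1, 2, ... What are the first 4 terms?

This is an arithmetic sequence.
i=0: S_0 = 9.59 + -3.7*0 = 9.59
i=1: S_1 = 9.59 + -3.7*1 = 5.89
i=2: S_2 = 9.59 + -3.7*2 = 2.19
i=3: S_3 = 9.59 + -3.7*3 = -1.51
The first 4 terms are: [9.59, 5.89, 2.19, -1.51]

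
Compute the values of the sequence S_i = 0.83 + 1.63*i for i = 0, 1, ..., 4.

This is an arithmetic sequence.
i=0: S_0 = 0.83 + 1.63*0 = 0.83
i=1: S_1 = 0.83 + 1.63*1 = 2.46
i=2: S_2 = 0.83 + 1.63*2 = 4.09
i=3: S_3 = 0.83 + 1.63*3 = 5.72
i=4: S_4 = 0.83 + 1.63*4 = 7.35
The first 5 terms are: [0.83, 2.46, 4.09, 5.72, 7.35]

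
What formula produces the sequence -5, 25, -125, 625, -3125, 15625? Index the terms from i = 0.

Check ratios: 25 / -5 = -5.0
Common ratio r = -5.
First term a = -5.
Formula: S_i = -5 * (-5)^i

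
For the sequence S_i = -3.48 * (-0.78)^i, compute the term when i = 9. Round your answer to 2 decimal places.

S_9 = -3.48 * (-0.78)^9 ≈ -3.48 * -0.1069 ≈ 0.37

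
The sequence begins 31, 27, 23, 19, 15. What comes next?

Differences: 27 - 31 = -4
This is an arithmetic sequence with common difference d = -4.
Next term = 15 + -4 = 11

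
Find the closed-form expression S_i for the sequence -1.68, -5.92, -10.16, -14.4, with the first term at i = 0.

Check differences: -5.92 - -1.68 = -4.24
-10.16 - -5.92 = -4.24
Common difference d = -4.24.
First term a = -1.68.
Formula: S_i = -1.68 - 4.24*i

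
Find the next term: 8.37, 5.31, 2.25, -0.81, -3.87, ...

Differences: 5.31 - 8.37 = -3.06
This is an arithmetic sequence with common difference d = -3.06.
Next term = -3.87 + -3.06 = -6.93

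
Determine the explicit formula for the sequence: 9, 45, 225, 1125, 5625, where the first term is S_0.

Check ratios: 45 / 9 = 5.0
Common ratio r = 5.
First term a = 9.
Formula: S_i = 9 * 5^i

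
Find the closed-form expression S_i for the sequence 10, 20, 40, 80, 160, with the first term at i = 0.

Check ratios: 20 / 10 = 2.0
Common ratio r = 2.
First term a = 10.
Formula: S_i = 10 * 2^i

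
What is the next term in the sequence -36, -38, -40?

Differences: -38 - -36 = -2
This is an arithmetic sequence with common difference d = -2.
Next term = -40 + -2 = -42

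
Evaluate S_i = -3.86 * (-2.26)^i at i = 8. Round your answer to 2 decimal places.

S_8 = -3.86 * (-2.26)^8 ≈ -3.86 * 680.5617 ≈ -2626.97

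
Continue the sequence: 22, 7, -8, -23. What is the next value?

Differences: 7 - 22 = -15
This is an arithmetic sequence with common difference d = -15.
Next term = -23 + -15 = -38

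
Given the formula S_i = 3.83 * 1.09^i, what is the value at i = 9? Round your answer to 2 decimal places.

S_9 = 3.83 * 1.09^9 ≈ 3.83 * 2.1719 ≈ 8.32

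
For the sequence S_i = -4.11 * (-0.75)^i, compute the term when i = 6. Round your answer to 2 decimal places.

S_6 = -4.11 * (-0.75)^6 ≈ -4.11 * 0.178 ≈ -0.73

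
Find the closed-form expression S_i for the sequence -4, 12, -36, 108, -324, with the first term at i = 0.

Check ratios: 12 / -4 = -3.0
Common ratio r = -3.
First term a = -4.
Formula: S_i = -4 * (-3)^i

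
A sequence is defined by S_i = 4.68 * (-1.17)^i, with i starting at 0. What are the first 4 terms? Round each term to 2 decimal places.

This is a geometric sequence.
i=0: S_0 = 4.68 * (-1.17)^0 = 4.68
i=1: S_1 = 4.68 * (-1.17)^1 ≈ -5.48
i=2: S_2 = 4.68 * (-1.17)^2 ≈ 6.41
i=3: S_3 = 4.68 * (-1.17)^3 ≈ -7.5
The first 4 terms are: [4.68, -5.48, 6.41, -7.5]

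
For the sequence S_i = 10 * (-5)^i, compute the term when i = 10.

S_10 = 10 * (-5)^10 = 10 * 9765625 = 97656250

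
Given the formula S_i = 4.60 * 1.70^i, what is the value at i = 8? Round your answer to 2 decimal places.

S_8 = 4.6 * 1.7^8 ≈ 4.6 * 69.7576 ≈ 320.88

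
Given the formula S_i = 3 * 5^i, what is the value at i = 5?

S_5 = 3 * 5^5 = 3 * 3125 = 9375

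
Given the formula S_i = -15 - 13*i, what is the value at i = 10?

S_10 = -15 + -13*10 = -15 + -130 = -145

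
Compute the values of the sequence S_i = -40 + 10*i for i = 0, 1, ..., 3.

This is an arithmetic sequence.
i=0: S_0 = -40 + 10*0 = -40
i=1: S_1 = -40 + 10*1 = -30
i=2: S_2 = -40 + 10*2 = -20
i=3: S_3 = -40 + 10*3 = -10
The first 4 terms are: [-40, -30, -20, -10]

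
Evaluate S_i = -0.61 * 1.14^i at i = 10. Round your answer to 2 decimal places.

S_10 = -0.61 * 1.14^10 ≈ -0.61 * 3.7072 ≈ -2.26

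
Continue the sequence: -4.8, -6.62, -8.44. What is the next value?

Differences: -6.62 - -4.8 = -1.82
This is an arithmetic sequence with common difference d = -1.82.
Next term = -8.44 + -1.82 = -10.26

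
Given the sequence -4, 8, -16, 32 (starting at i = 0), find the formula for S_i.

Check ratios: 8 / -4 = -2.0
Common ratio r = -2.
First term a = -4.
Formula: S_i = -4 * (-2)^i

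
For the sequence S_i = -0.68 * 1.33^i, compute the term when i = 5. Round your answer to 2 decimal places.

S_5 = -0.68 * 1.33^5 ≈ -0.68 * 4.1616 ≈ -2.83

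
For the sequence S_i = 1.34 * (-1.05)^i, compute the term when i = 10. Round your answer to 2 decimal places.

S_10 = 1.34 * (-1.05)^10 ≈ 1.34 * 1.6289 ≈ 2.18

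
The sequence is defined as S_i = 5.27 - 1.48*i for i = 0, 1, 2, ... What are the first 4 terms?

This is an arithmetic sequence.
i=0: S_0 = 5.27 + -1.48*0 = 5.27
i=1: S_1 = 5.27 + -1.48*1 = 3.79
i=2: S_2 = 5.27 + -1.48*2 = 2.31
i=3: S_3 = 5.27 + -1.48*3 = 0.83
The first 4 terms are: [5.27, 3.79, 2.31, 0.83]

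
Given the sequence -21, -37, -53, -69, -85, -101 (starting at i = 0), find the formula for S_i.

Check differences: -37 - -21 = -16
-53 - -37 = -16
Common difference d = -16.
First term a = -21.
Formula: S_i = -21 - 16*i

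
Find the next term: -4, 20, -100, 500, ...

Ratios: 20 / -4 = -5.0
This is a geometric sequence with common ratio r = -5.
Next term = 500 * -5 = -2500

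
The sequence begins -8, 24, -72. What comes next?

Ratios: 24 / -8 = -3.0
This is a geometric sequence with common ratio r = -3.
Next term = -72 * -3 = 216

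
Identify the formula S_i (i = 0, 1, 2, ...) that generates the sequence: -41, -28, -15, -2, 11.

Check differences: -28 - -41 = 13
-15 - -28 = 13
Common difference d = 13.
First term a = -41.
Formula: S_i = -41 + 13*i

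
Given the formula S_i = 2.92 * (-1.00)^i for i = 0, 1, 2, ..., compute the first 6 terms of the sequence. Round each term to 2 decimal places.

This is a geometric sequence.
i=0: S_0 = 2.92 * (-1.0)^0 = 2.92
i=1: S_1 = 2.92 * (-1.0)^1 = -2.92
i=2: S_2 = 2.92 * (-1.0)^2 = 2.92
i=3: S_3 = 2.92 * (-1.0)^3 = -2.92
i=4: S_4 = 2.92 * (-1.0)^4 = 2.92
i=5: S_5 = 2.92 * (-1.0)^5 = -2.92
The first 6 terms are: [2.92, -2.92, 2.92, -2.92, 2.92, -2.92]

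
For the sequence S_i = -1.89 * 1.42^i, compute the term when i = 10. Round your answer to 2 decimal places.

S_10 = -1.89 * 1.42^10 ≈ -1.89 * 33.3337 ≈ -63.0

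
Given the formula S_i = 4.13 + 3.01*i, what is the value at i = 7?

S_7 = 4.13 + 3.01*7 = 4.13 + 21.07 = 25.2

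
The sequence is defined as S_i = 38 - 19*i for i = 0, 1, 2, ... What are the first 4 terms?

This is an arithmetic sequence.
i=0: S_0 = 38 + -19*0 = 38
i=1: S_1 = 38 + -19*1 = 19
i=2: S_2 = 38 + -19*2 = 0
i=3: S_3 = 38 + -19*3 = -19
The first 4 terms are: [38, 19, 0, -19]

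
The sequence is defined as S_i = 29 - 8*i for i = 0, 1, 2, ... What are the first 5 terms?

This is an arithmetic sequence.
i=0: S_0 = 29 + -8*0 = 29
i=1: S_1 = 29 + -8*1 = 21
i=2: S_2 = 29 + -8*2 = 13
i=3: S_3 = 29 + -8*3 = 5
i=4: S_4 = 29 + -8*4 = -3
The first 5 terms are: [29, 21, 13, 5, -3]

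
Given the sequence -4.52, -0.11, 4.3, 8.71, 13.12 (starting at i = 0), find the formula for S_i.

Check differences: -0.11 - -4.52 = 4.41
4.3 - -0.11 = 4.41
Common difference d = 4.41.
First term a = -4.52.
Formula: S_i = -4.52 + 4.41*i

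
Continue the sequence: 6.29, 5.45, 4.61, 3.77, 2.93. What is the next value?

Differences: 5.45 - 6.29 = -0.84
This is an arithmetic sequence with common difference d = -0.84.
Next term = 2.93 + -0.84 = 2.09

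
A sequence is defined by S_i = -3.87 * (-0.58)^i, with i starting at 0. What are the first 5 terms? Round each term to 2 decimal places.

This is a geometric sequence.
i=0: S_0 = -3.87 * (-0.58)^0 = -3.87
i=1: S_1 = -3.87 * (-0.58)^1 ≈ 2.24
i=2: S_2 = -3.87 * (-0.58)^2 ≈ -1.3
i=3: S_3 = -3.87 * (-0.58)^3 ≈ 0.76
i=4: S_4 = -3.87 * (-0.58)^4 ≈ -0.44
The first 5 terms are: [-3.87, 2.24, -1.3, 0.76, -0.44]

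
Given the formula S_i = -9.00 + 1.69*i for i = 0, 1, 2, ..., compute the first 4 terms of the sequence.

This is an arithmetic sequence.
i=0: S_0 = -9.0 + 1.69*0 = -9.0
i=1: S_1 = -9.0 + 1.69*1 = -7.31
i=2: S_2 = -9.0 + 1.69*2 = -5.62
i=3: S_3 = -9.0 + 1.69*3 = -3.93
The first 4 terms are: [-9.0, -7.31, -5.62, -3.93]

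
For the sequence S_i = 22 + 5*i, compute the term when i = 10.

S_10 = 22 + 5*10 = 22 + 50 = 72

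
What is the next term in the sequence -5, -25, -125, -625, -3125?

Ratios: -25 / -5 = 5.0
This is a geometric sequence with common ratio r = 5.
Next term = -3125 * 5 = -15625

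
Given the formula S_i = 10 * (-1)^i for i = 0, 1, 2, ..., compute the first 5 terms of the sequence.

This is a geometric sequence.
i=0: S_0 = 10 * (-1)^0 = 10
i=1: S_1 = 10 * (-1)^1 = -10
i=2: S_2 = 10 * (-1)^2 = 10
i=3: S_3 = 10 * (-1)^3 = -10
i=4: S_4 = 10 * (-1)^4 = 10
The first 5 terms are: [10, -10, 10, -10, 10]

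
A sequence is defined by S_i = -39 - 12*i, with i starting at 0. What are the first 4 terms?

This is an arithmetic sequence.
i=0: S_0 = -39 + -12*0 = -39
i=1: S_1 = -39 + -12*1 = -51
i=2: S_2 = -39 + -12*2 = -63
i=3: S_3 = -39 + -12*3 = -75
The first 4 terms are: [-39, -51, -63, -75]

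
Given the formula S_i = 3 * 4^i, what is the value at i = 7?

S_7 = 3 * 4^7 = 3 * 16384 = 49152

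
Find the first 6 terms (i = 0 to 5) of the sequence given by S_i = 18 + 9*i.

This is an arithmetic sequence.
i=0: S_0 = 18 + 9*0 = 18
i=1: S_1 = 18 + 9*1 = 27
i=2: S_2 = 18 + 9*2 = 36
i=3: S_3 = 18 + 9*3 = 45
i=4: S_4 = 18 + 9*4 = 54
i=5: S_5 = 18 + 9*5 = 63
The first 6 terms are: [18, 27, 36, 45, 54, 63]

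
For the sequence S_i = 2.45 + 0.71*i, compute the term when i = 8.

S_8 = 2.45 + 0.71*8 = 2.45 + 5.68 = 8.13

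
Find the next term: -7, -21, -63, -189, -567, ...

Ratios: -21 / -7 = 3.0
This is a geometric sequence with common ratio r = 3.
Next term = -567 * 3 = -1701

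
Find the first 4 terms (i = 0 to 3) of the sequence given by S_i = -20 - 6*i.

This is an arithmetic sequence.
i=0: S_0 = -20 + -6*0 = -20
i=1: S_1 = -20 + -6*1 = -26
i=2: S_2 = -20 + -6*2 = -32
i=3: S_3 = -20 + -6*3 = -38
The first 4 terms are: [-20, -26, -32, -38]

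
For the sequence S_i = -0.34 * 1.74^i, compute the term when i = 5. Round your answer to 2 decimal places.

S_5 = -0.34 * 1.74^5 ≈ -0.34 * 15.9495 ≈ -5.42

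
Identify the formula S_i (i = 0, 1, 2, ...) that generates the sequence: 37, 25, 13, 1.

Check differences: 25 - 37 = -12
13 - 25 = -12
Common difference d = -12.
First term a = 37.
Formula: S_i = 37 - 12*i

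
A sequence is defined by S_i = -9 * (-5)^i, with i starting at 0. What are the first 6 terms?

This is a geometric sequence.
i=0: S_0 = -9 * (-5)^0 = -9
i=1: S_1 = -9 * (-5)^1 = 45
i=2: S_2 = -9 * (-5)^2 = -225
i=3: S_3 = -9 * (-5)^3 = 1125
i=4: S_4 = -9 * (-5)^4 = -5625
i=5: S_5 = -9 * (-5)^5 = 28125
The first 6 terms are: [-9, 45, -225, 1125, -5625, 28125]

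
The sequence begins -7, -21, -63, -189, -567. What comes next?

Ratios: -21 / -7 = 3.0
This is a geometric sequence with common ratio r = 3.
Next term = -567 * 3 = -1701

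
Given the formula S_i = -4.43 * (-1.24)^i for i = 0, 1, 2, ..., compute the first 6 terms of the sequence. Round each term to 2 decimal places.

This is a geometric sequence.
i=0: S_0 = -4.43 * (-1.24)^0 = -4.43
i=1: S_1 = -4.43 * (-1.24)^1 ≈ 5.49
i=2: S_2 = -4.43 * (-1.24)^2 ≈ -6.81
i=3: S_3 = -4.43 * (-1.24)^3 ≈ 8.45
i=4: S_4 = -4.43 * (-1.24)^4 ≈ -10.47
i=5: S_5 = -4.43 * (-1.24)^5 ≈ 12.99
The first 6 terms are: [-4.43, 5.49, -6.81, 8.45, -10.47, 12.99]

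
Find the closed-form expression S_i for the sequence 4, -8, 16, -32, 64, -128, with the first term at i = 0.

Check ratios: -8 / 4 = -2.0
Common ratio r = -2.
First term a = 4.
Formula: S_i = 4 * (-2)^i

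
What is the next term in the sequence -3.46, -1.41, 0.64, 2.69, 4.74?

Differences: -1.41 - -3.46 = 2.05
This is an arithmetic sequence with common difference d = 2.05.
Next term = 4.74 + 2.05 = 6.79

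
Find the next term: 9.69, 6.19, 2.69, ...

Differences: 6.19 - 9.69 = -3.5
This is an arithmetic sequence with common difference d = -3.5.
Next term = 2.69 + -3.5 = -0.81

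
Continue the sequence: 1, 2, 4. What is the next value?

Ratios: 2 / 1 = 2.0
This is a geometric sequence with common ratio r = 2.
Next term = 4 * 2 = 8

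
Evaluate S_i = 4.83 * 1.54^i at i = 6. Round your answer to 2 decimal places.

S_6 = 4.83 * 1.54^6 ≈ 4.83 * 13.339 ≈ 64.43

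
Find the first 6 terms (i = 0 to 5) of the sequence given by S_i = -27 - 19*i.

This is an arithmetic sequence.
i=0: S_0 = -27 + -19*0 = -27
i=1: S_1 = -27 + -19*1 = -46
i=2: S_2 = -27 + -19*2 = -65
i=3: S_3 = -27 + -19*3 = -84
i=4: S_4 = -27 + -19*4 = -103
i=5: S_5 = -27 + -19*5 = -122
The first 6 terms are: [-27, -46, -65, -84, -103, -122]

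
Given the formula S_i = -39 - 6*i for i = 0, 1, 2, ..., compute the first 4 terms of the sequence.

This is an arithmetic sequence.
i=0: S_0 = -39 + -6*0 = -39
i=1: S_1 = -39 + -6*1 = -45
i=2: S_2 = -39 + -6*2 = -51
i=3: S_3 = -39 + -6*3 = -57
The first 4 terms are: [-39, -45, -51, -57]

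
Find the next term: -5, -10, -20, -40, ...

Ratios: -10 / -5 = 2.0
This is a geometric sequence with common ratio r = 2.
Next term = -40 * 2 = -80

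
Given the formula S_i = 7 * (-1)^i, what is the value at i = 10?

S_10 = 7 * (-1)^10 = 7 * 1 = 7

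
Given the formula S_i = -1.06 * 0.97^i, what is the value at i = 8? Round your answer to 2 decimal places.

S_8 = -1.06 * 0.97^8 ≈ -1.06 * 0.7837 ≈ -0.83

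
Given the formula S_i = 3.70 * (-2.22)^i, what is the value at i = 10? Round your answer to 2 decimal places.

S_10 = 3.7 * (-2.22)^10 ≈ 3.7 * 2907.5671 ≈ 10758.0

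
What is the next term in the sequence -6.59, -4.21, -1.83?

Differences: -4.21 - -6.59 = 2.38
This is an arithmetic sequence with common difference d = 2.38.
Next term = -1.83 + 2.38 = 0.55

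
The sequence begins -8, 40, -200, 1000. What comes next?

Ratios: 40 / -8 = -5.0
This is a geometric sequence with common ratio r = -5.
Next term = 1000 * -5 = -5000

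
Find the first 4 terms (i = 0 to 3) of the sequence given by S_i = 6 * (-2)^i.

This is a geometric sequence.
i=0: S_0 = 6 * (-2)^0 = 6
i=1: S_1 = 6 * (-2)^1 = -12
i=2: S_2 = 6 * (-2)^2 = 24
i=3: S_3 = 6 * (-2)^3 = -48
The first 4 terms are: [6, -12, 24, -48]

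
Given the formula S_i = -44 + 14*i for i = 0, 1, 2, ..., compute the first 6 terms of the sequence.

This is an arithmetic sequence.
i=0: S_0 = -44 + 14*0 = -44
i=1: S_1 = -44 + 14*1 = -30
i=2: S_2 = -44 + 14*2 = -16
i=3: S_3 = -44 + 14*3 = -2
i=4: S_4 = -44 + 14*4 = 12
i=5: S_5 = -44 + 14*5 = 26
The first 6 terms are: [-44, -30, -16, -2, 12, 26]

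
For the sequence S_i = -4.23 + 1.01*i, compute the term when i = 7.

S_7 = -4.23 + 1.01*7 = -4.23 + 7.07 = 2.84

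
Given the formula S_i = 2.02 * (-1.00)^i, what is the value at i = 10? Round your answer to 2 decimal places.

S_10 = 2.02 * (-1.0)^10 = 2.02 * 1 = 2.02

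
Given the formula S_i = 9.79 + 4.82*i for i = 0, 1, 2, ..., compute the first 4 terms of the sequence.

This is an arithmetic sequence.
i=0: S_0 = 9.79 + 4.82*0 = 9.79
i=1: S_1 = 9.79 + 4.82*1 = 14.61
i=2: S_2 = 9.79 + 4.82*2 = 19.43
i=3: S_3 = 9.79 + 4.82*3 = 24.25
The first 4 terms are: [9.79, 14.61, 19.43, 24.25]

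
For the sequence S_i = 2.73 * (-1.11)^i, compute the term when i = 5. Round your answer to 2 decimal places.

S_5 = 2.73 * (-1.11)^5 ≈ 2.73 * -1.6851 ≈ -4.6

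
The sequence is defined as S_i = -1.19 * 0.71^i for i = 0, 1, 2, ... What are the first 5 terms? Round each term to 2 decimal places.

This is a geometric sequence.
i=0: S_0 = -1.19 * 0.71^0 = -1.19
i=1: S_1 = -1.19 * 0.71^1 ≈ -0.84
i=2: S_2 = -1.19 * 0.71^2 ≈ -0.6
i=3: S_3 = -1.19 * 0.71^3 ≈ -0.43
i=4: S_4 = -1.19 * 0.71^4 ≈ -0.3
The first 5 terms are: [-1.19, -0.84, -0.6, -0.43, -0.3]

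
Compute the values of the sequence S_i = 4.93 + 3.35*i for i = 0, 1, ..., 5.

This is an arithmetic sequence.
i=0: S_0 = 4.93 + 3.35*0 = 4.93
i=1: S_1 = 4.93 + 3.35*1 = 8.28
i=2: S_2 = 4.93 + 3.35*2 = 11.63
i=3: S_3 = 4.93 + 3.35*3 = 14.98
i=4: S_4 = 4.93 + 3.35*4 = 18.33
i=5: S_5 = 4.93 + 3.35*5 = 21.68
The first 6 terms are: [4.93, 8.28, 11.63, 14.98, 18.33, 21.68]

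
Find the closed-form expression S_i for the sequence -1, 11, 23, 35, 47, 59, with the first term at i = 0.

Check differences: 11 - -1 = 12
23 - 11 = 12
Common difference d = 12.
First term a = -1.
Formula: S_i = -1 + 12*i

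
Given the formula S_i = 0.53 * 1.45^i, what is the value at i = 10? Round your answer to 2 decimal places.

S_10 = 0.53 * 1.45^10 ≈ 0.53 * 41.0847 ≈ 21.77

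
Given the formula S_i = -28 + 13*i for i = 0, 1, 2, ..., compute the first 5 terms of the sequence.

This is an arithmetic sequence.
i=0: S_0 = -28 + 13*0 = -28
i=1: S_1 = -28 + 13*1 = -15
i=2: S_2 = -28 + 13*2 = -2
i=3: S_3 = -28 + 13*3 = 11
i=4: S_4 = -28 + 13*4 = 24
The first 5 terms are: [-28, -15, -2, 11, 24]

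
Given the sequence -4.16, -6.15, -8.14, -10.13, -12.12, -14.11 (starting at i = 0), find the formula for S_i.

Check differences: -6.15 - -4.16 = -1.99
-8.14 - -6.15 = -1.99
Common difference d = -1.99.
First term a = -4.16.
Formula: S_i = -4.16 - 1.99*i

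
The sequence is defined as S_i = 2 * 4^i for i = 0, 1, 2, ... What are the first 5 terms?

This is a geometric sequence.
i=0: S_0 = 2 * 4^0 = 2
i=1: S_1 = 2 * 4^1 = 8
i=2: S_2 = 2 * 4^2 = 32
i=3: S_3 = 2 * 4^3 = 128
i=4: S_4 = 2 * 4^4 = 512
The first 5 terms are: [2, 8, 32, 128, 512]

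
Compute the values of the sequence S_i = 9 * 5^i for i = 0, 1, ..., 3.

This is a geometric sequence.
i=0: S_0 = 9 * 5^0 = 9
i=1: S_1 = 9 * 5^1 = 45
i=2: S_2 = 9 * 5^2 = 225
i=3: S_3 = 9 * 5^3 = 1125
The first 4 terms are: [9, 45, 225, 1125]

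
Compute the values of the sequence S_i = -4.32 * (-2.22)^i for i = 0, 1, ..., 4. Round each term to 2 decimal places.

This is a geometric sequence.
i=0: S_0 = -4.32 * (-2.22)^0 = -4.32
i=1: S_1 = -4.32 * (-2.22)^1 ≈ 9.59
i=2: S_2 = -4.32 * (-2.22)^2 ≈ -21.29
i=3: S_3 = -4.32 * (-2.22)^3 ≈ 47.27
i=4: S_4 = -4.32 * (-2.22)^4 ≈ -104.93
The first 5 terms are: [-4.32, 9.59, -21.29, 47.27, -104.93]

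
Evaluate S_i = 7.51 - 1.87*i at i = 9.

S_9 = 7.51 + -1.87*9 = 7.51 + -16.83 = -9.32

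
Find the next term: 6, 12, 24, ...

Ratios: 12 / 6 = 2.0
This is a geometric sequence with common ratio r = 2.
Next term = 24 * 2 = 48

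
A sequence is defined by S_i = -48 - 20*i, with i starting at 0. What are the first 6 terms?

This is an arithmetic sequence.
i=0: S_0 = -48 + -20*0 = -48
i=1: S_1 = -48 + -20*1 = -68
i=2: S_2 = -48 + -20*2 = -88
i=3: S_3 = -48 + -20*3 = -108
i=4: S_4 = -48 + -20*4 = -128
i=5: S_5 = -48 + -20*5 = -148
The first 6 terms are: [-48, -68, -88, -108, -128, -148]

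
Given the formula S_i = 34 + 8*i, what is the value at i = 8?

S_8 = 34 + 8*8 = 34 + 64 = 98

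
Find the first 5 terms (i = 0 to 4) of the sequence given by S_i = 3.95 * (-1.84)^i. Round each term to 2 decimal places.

This is a geometric sequence.
i=0: S_0 = 3.95 * (-1.84)^0 = 3.95
i=1: S_1 = 3.95 * (-1.84)^1 ≈ -7.27
i=2: S_2 = 3.95 * (-1.84)^2 ≈ 13.37
i=3: S_3 = 3.95 * (-1.84)^3 ≈ -24.61
i=4: S_4 = 3.95 * (-1.84)^4 ≈ 45.28
The first 5 terms are: [3.95, -7.27, 13.37, -24.61, 45.28]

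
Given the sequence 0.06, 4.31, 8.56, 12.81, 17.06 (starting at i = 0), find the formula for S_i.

Check differences: 4.31 - 0.06 = 4.25
8.56 - 4.31 = 4.25
Common difference d = 4.25.
First term a = 0.06.
Formula: S_i = 0.06 + 4.25*i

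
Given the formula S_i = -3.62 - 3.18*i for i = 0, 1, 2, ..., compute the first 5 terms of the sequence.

This is an arithmetic sequence.
i=0: S_0 = -3.62 + -3.18*0 = -3.62
i=1: S_1 = -3.62 + -3.18*1 = -6.8
i=2: S_2 = -3.62 + -3.18*2 = -9.98
i=3: S_3 = -3.62 + -3.18*3 = -13.16
i=4: S_4 = -3.62 + -3.18*4 = -16.34
The first 5 terms are: [-3.62, -6.8, -9.98, -13.16, -16.34]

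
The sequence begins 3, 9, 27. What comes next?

Ratios: 9 / 3 = 3.0
This is a geometric sequence with common ratio r = 3.
Next term = 27 * 3 = 81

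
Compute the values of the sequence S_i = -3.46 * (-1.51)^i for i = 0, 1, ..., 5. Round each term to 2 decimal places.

This is a geometric sequence.
i=0: S_0 = -3.46 * (-1.51)^0 = -3.46
i=1: S_1 = -3.46 * (-1.51)^1 ≈ 5.22
i=2: S_2 = -3.46 * (-1.51)^2 ≈ -7.89
i=3: S_3 = -3.46 * (-1.51)^3 ≈ 11.91
i=4: S_4 = -3.46 * (-1.51)^4 ≈ -17.99
i=5: S_5 = -3.46 * (-1.51)^5 ≈ 27.16
The first 6 terms are: [-3.46, 5.22, -7.89, 11.91, -17.99, 27.16]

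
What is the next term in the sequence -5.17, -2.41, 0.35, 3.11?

Differences: -2.41 - -5.17 = 2.76
This is an arithmetic sequence with common difference d = 2.76.
Next term = 3.11 + 2.76 = 5.87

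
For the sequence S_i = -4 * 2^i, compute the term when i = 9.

S_9 = -4 * 2^9 = -4 * 512 = -2048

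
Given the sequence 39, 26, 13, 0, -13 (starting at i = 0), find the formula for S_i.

Check differences: 26 - 39 = -13
13 - 26 = -13
Common difference d = -13.
First term a = 39.
Formula: S_i = 39 - 13*i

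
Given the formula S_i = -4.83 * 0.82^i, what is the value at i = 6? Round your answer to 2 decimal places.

S_6 = -4.83 * 0.82^6 ≈ -4.83 * 0.304 ≈ -1.47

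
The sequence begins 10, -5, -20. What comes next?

Differences: -5 - 10 = -15
This is an arithmetic sequence with common difference d = -15.
Next term = -20 + -15 = -35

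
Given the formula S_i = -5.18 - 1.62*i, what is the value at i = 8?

S_8 = -5.18 + -1.62*8 = -5.18 + -12.96 = -18.14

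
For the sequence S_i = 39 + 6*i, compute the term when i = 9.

S_9 = 39 + 6*9 = 39 + 54 = 93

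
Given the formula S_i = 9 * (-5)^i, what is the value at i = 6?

S_6 = 9 * (-5)^6 = 9 * 15625 = 140625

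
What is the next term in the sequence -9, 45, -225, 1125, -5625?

Ratios: 45 / -9 = -5.0
This is a geometric sequence with common ratio r = -5.
Next term = -5625 * -5 = 28125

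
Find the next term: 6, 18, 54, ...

Ratios: 18 / 6 = 3.0
This is a geometric sequence with common ratio r = 3.
Next term = 54 * 3 = 162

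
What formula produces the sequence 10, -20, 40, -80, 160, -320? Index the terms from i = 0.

Check ratios: -20 / 10 = -2.0
Common ratio r = -2.
First term a = 10.
Formula: S_i = 10 * (-2)^i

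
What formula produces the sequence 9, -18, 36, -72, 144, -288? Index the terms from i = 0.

Check ratios: -18 / 9 = -2.0
Common ratio r = -2.
First term a = 9.
Formula: S_i = 9 * (-2)^i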